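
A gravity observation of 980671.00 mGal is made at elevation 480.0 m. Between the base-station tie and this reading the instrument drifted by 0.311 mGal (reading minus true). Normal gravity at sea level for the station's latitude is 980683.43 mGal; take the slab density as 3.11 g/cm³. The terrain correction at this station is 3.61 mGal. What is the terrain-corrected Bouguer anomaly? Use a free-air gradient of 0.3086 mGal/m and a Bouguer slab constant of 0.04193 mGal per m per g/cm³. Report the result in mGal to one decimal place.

Drift-corrected reading = 980671.00 − (0.311) = 980670.689 mGal
Free-air correction = 0.3086 × 480.0 = 148.13 mGal
Free-air anomaly = 980670.689 − 980683.43 + (148.13) = 135.389 mGal
Bouguer slab correction = 0.04193 × 3.11 × 480.0 = 62.59 mGal
Simple Bouguer anomaly = 135.389 − (62.59) = 72.799 mGal
Complete Bouguer anomaly = 72.799 + 3.61 = 76.409 mGal

76.4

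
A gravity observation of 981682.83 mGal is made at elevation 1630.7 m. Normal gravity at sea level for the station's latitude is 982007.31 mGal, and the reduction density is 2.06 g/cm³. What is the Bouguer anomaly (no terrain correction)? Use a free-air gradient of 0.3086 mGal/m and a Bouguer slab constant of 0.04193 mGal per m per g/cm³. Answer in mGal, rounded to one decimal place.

37.9

Free-air correction = 0.3086 × 1630.7 = 503.23 mGal
Free-air anomaly = 981682.83 − 982007.31 + (503.23) = 178.75 mGal
Bouguer slab correction = 0.04193 × 2.06 × 1630.7 = 140.85 mGal
Simple Bouguer anomaly = 178.75 − (140.85) = 37.90 mGal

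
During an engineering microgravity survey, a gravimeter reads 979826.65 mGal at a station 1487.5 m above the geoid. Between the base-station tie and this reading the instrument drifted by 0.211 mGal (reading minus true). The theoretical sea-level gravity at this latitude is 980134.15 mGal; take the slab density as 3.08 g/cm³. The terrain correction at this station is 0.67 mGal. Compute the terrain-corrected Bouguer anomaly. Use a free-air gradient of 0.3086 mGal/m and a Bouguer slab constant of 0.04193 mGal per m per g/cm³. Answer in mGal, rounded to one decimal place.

-40.1

Drift-corrected reading = 979826.65 − (0.211) = 979826.439 mGal
Free-air correction = 0.3086 × 1487.5 = 459.04 mGal
Free-air anomaly = 979826.439 − 980134.15 + (459.04) = 151.329 mGal
Bouguer slab correction = 0.04193 × 3.08 × 1487.5 = 192.10 mGal
Simple Bouguer anomaly = 151.329 − (192.10) = -40.771 mGal
Complete Bouguer anomaly = -40.771 + 0.67 = -40.101 mGal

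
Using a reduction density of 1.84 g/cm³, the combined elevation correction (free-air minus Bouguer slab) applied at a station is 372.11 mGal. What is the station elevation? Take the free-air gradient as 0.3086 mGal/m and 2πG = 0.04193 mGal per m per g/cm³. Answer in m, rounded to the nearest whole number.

Combined gradient = 0.3086 − 0.04193 × 1.84 = 0.2314488 mGal/m
h = 372.11 / 0.2314488 = 1607.74 m

1608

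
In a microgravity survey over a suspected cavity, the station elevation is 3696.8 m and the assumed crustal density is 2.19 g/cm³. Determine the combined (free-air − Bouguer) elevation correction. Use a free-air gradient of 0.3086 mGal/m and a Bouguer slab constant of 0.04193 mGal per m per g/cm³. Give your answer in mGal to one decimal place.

801.4

Combined gradient = 0.3086 − 0.04193 × 2.19 = 0.2167733 mGal/m
Combined elevation correction = 0.2167733 × 3696.8 = 801.4 mGal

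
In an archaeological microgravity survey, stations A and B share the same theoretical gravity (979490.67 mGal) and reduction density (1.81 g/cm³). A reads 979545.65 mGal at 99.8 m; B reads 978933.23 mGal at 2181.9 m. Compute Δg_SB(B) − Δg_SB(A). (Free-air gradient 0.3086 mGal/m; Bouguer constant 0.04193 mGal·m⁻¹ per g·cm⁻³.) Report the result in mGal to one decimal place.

-127.9

Δg_SB(A) = 979545.65 − 979490.67 + 0.3086×99.8 − 0.04193×1.81×99.8 = 78.20 mGal
Δg_SB(B) = 978933.23 − 979490.67 + 0.3086×2181.9 − 0.04193×1.81×2181.9 = -49.70 mGal
Difference = -49.70 − (78.20) = -127.90 mGal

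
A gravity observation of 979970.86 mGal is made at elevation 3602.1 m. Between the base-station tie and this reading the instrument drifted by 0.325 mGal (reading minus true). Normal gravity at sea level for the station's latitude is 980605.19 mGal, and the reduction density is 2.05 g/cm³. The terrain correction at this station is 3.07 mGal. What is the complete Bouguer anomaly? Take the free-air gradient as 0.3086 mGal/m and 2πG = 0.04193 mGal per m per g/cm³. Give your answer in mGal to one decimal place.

Drift-corrected reading = 979970.86 − (0.325) = 979970.535 mGal
Free-air correction = 0.3086 × 3602.1 = 1111.61 mGal
Free-air anomaly = 979970.535 − 980605.19 + (1111.61) = 476.955 mGal
Bouguer slab correction = 0.04193 × 2.05 × 3602.1 = 309.62 mGal
Simple Bouguer anomaly = 476.955 − (309.62) = 167.335 mGal
Complete Bouguer anomaly = 167.335 + 3.07 = 170.405 mGal

170.4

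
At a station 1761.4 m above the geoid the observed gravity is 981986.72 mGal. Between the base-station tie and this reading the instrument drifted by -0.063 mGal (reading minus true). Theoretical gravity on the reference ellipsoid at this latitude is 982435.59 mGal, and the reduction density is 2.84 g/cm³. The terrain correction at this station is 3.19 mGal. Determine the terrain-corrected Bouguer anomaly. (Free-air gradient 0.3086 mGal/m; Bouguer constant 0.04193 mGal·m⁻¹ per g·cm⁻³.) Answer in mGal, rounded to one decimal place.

Drift-corrected reading = 981986.72 − (-0.063) = 981986.783 mGal
Free-air correction = 0.3086 × 1761.4 = 543.57 mGal
Free-air anomaly = 981986.783 − 982435.59 + (543.57) = 94.763 mGal
Bouguer slab correction = 0.04193 × 2.84 × 1761.4 = 209.75 mGal
Simple Bouguer anomaly = 94.763 − (209.75) = -114.987 mGal
Complete Bouguer anomaly = -114.987 + 3.19 = -111.797 mGal

-111.8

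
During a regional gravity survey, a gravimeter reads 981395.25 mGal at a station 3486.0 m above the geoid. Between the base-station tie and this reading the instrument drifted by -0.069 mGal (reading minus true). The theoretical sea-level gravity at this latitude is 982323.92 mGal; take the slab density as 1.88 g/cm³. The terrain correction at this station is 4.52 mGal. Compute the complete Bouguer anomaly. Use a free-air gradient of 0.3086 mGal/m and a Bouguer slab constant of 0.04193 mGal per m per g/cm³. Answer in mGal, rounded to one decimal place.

-123.1

Drift-corrected reading = 981395.25 − (-0.069) = 981395.319 mGal
Free-air correction = 0.3086 × 3486.0 = 1075.78 mGal
Free-air anomaly = 981395.319 − 982323.92 + (1075.78) = 147.179 mGal
Bouguer slab correction = 0.04193 × 1.88 × 3486.0 = 274.80 mGal
Simple Bouguer anomaly = 147.179 − (274.80) = -127.621 mGal
Complete Bouguer anomaly = -127.621 + 4.52 = -123.101 mGal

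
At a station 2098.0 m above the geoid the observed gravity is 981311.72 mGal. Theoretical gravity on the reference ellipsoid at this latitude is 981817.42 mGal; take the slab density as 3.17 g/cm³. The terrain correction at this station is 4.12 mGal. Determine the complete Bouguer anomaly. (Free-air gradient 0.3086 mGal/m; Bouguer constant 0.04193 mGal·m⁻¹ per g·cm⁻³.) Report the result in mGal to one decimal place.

-133.0

Free-air correction = 0.3086 × 2098.0 = 647.44 mGal
Free-air anomaly = 981311.72 − 981817.42 + (647.44) = 141.74 mGal
Bouguer slab correction = 0.04193 × 3.17 × 2098.0 = 278.86 mGal
Simple Bouguer anomaly = 141.74 − (278.86) = -137.12 mGal
Complete Bouguer anomaly = -137.12 + 4.12 = -133.00 mGal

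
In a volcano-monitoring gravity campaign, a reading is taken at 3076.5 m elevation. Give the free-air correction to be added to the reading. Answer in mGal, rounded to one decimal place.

949.4

Free-air correction = 0.3086 × 3076.5 = 949.4 mGal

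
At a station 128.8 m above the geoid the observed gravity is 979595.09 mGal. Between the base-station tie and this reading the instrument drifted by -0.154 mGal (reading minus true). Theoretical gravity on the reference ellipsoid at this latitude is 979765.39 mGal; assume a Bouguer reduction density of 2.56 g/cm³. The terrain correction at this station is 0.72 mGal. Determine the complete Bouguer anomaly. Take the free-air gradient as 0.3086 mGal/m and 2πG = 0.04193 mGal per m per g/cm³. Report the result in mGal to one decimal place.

-143.5

Drift-corrected reading = 979595.09 − (-0.154) = 979595.244 mGal
Free-air correction = 0.3086 × 128.8 = 39.75 mGal
Free-air anomaly = 979595.244 − 979765.39 + (39.75) = -130.396 mGal
Bouguer slab correction = 0.04193 × 2.56 × 128.8 = 13.83 mGal
Simple Bouguer anomaly = -130.396 − (13.83) = -144.226 mGal
Complete Bouguer anomaly = -144.226 + 0.72 = -143.506 mGal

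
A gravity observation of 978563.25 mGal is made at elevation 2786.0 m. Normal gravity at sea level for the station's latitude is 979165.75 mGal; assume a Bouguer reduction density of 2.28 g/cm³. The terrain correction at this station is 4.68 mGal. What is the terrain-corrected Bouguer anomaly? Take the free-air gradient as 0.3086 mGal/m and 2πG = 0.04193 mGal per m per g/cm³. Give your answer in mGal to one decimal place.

-4.4

Free-air correction = 0.3086 × 2786.0 = 859.76 mGal
Free-air anomaly = 978563.25 − 979165.75 + (859.76) = 257.26 mGal
Bouguer slab correction = 0.04193 × 2.28 × 2786.0 = 266.34 mGal
Simple Bouguer anomaly = 257.26 − (266.34) = -9.08 mGal
Complete Bouguer anomaly = -9.08 + 4.68 = -4.40 mGal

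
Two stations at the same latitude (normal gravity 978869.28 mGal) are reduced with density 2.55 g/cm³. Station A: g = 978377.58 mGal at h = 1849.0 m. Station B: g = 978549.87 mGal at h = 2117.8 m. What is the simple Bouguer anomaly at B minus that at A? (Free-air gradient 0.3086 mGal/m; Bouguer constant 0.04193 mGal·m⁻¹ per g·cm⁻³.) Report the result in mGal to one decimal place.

Δg_SB(A) = 978377.58 − 978869.28 + 0.3086×1849.0 − 0.04193×2.55×1849.0 = -118.80 mGal
Δg_SB(B) = 978549.87 − 978869.28 + 0.3086×2117.8 − 0.04193×2.55×2117.8 = 107.70 mGal
Difference = 107.70 − (-118.80) = 226.50 mGal

226.5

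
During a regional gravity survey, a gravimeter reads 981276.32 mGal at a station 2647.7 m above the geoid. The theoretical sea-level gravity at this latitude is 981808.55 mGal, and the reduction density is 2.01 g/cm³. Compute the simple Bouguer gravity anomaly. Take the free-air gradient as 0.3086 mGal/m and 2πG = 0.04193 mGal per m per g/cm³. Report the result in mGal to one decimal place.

61.7

Free-air correction = 0.3086 × 2647.7 = 817.08 mGal
Free-air anomaly = 981276.32 − 981808.55 + (817.08) = 284.85 mGal
Bouguer slab correction = 0.04193 × 2.01 × 2647.7 = 223.15 mGal
Simple Bouguer anomaly = 284.85 − (223.15) = 61.70 mGal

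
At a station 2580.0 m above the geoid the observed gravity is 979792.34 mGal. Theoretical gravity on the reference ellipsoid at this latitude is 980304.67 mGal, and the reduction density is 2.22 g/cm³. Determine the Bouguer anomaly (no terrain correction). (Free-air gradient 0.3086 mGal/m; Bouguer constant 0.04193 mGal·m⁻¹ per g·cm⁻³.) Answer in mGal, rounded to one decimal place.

Free-air correction = 0.3086 × 2580.0 = 796.19 mGal
Free-air anomaly = 979792.34 − 980304.67 + (796.19) = 283.86 mGal
Bouguer slab correction = 0.04193 × 2.22 × 2580.0 = 240.16 mGal
Simple Bouguer anomaly = 283.86 − (240.16) = 43.70 mGal

43.7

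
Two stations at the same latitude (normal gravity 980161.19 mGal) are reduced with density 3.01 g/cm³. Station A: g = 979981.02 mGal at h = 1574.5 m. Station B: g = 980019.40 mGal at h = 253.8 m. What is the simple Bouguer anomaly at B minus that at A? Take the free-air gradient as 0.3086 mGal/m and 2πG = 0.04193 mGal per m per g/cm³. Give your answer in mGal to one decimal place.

-202.5

Δg_SB(A) = 979981.02 − 980161.19 + 0.3086×1574.5 − 0.04193×3.01×1574.5 = 107.00 mGal
Δg_SB(B) = 980019.40 − 980161.19 + 0.3086×253.8 − 0.04193×3.01×253.8 = -95.50 mGal
Difference = -95.50 − (107.00) = -202.50 mGal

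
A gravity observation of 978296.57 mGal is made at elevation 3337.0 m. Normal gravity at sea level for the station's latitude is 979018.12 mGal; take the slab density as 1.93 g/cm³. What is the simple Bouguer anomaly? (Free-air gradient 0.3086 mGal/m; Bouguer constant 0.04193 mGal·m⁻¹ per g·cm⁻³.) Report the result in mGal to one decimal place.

38.2

Free-air correction = 0.3086 × 3337.0 = 1029.80 mGal
Free-air anomaly = 978296.57 − 979018.12 + (1029.80) = 308.25 mGal
Bouguer slab correction = 0.04193 × 1.93 × 3337.0 = 270.05 mGal
Simple Bouguer anomaly = 308.25 − (270.05) = 38.20 mGal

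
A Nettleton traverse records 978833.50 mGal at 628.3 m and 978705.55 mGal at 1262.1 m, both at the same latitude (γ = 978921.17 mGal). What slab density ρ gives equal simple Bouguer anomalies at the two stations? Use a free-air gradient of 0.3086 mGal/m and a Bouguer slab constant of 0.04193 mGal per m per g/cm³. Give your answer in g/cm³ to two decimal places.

Δg_obs = 978705.55 − 978833.50 = -127.95 mGal over Δh = 1262.1 − 628.3 = 633.8 m
Equal Bouguer anomalies ⇒ Δg_obs + (0.3086 − 0.04193ρ)·Δh = 0
0.3086 − 0.04193ρ = −Δg_obs/Δh = 0.20188
ρ = (0.3086 − 0.20188) / 0.04193 = 2.55 g/cm³

2.55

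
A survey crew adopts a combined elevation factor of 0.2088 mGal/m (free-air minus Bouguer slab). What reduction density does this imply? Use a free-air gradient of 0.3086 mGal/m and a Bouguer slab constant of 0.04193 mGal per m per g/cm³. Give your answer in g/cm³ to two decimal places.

2.38

0.2088 = 0.3086 − 0.04193 × ρ
ρ = (0.3086 − 0.2088) / 0.04193 = 2.38 g/cm³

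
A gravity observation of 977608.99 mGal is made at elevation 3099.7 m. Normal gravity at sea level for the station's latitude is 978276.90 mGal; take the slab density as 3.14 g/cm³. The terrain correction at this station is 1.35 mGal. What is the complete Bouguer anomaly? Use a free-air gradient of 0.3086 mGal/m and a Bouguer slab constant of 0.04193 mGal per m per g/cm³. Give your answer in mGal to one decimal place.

-118.1

Free-air correction = 0.3086 × 3099.7 = 956.57 mGal
Free-air anomaly = 977608.99 − 978276.90 + (956.57) = 288.66 mGal
Bouguer slab correction = 0.04193 × 3.14 × 3099.7 = 408.11 mGal
Simple Bouguer anomaly = 288.66 − (408.11) = -119.45 mGal
Complete Bouguer anomaly = -119.45 + 1.35 = -118.10 mGal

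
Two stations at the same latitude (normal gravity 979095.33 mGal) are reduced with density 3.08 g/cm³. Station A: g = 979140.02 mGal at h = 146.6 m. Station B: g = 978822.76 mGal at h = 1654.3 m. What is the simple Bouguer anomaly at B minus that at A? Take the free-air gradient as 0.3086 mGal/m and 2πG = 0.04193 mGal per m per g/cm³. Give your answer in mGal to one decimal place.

-46.7

Δg_SB(A) = 979140.02 − 979095.33 + 0.3086×146.6 − 0.04193×3.08×146.6 = 71.00 mGal
Δg_SB(B) = 978822.76 − 979095.33 + 0.3086×1654.3 − 0.04193×3.08×1654.3 = 24.30 mGal
Difference = 24.30 − (71.00) = -46.70 mGal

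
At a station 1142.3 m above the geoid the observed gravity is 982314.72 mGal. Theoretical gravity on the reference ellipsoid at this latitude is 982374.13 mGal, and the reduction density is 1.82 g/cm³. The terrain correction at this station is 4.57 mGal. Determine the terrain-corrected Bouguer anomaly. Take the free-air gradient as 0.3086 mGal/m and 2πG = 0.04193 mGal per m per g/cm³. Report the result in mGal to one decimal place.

210.5

Free-air correction = 0.3086 × 1142.3 = 352.51 mGal
Free-air anomaly = 982314.72 − 982374.13 + (352.51) = 293.10 mGal
Bouguer slab correction = 0.04193 × 1.82 × 1142.3 = 87.17 mGal
Simple Bouguer anomaly = 293.10 − (87.17) = 205.93 mGal
Complete Bouguer anomaly = 205.93 + 4.57 = 210.50 mGal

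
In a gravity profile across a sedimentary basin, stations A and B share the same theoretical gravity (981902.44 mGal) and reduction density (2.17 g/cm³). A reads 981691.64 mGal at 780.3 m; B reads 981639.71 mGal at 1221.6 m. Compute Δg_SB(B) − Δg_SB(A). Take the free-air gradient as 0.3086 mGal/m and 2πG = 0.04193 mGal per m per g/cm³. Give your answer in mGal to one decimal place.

Δg_SB(A) = 981691.64 − 981902.44 + 0.3086×780.3 − 0.04193×2.17×780.3 = -41.00 mGal
Δg_SB(B) = 981639.71 − 981902.44 + 0.3086×1221.6 − 0.04193×2.17×1221.6 = 3.10 mGal
Difference = 3.10 − (-41.00) = 44.10 mGal

44.1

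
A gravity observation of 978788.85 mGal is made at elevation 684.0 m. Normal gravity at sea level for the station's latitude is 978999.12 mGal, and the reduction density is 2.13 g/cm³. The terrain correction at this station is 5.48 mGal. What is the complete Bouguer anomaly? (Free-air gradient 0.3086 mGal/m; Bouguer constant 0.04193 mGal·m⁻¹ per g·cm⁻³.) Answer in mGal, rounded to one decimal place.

Free-air correction = 0.3086 × 684.0 = 211.08 mGal
Free-air anomaly = 978788.85 − 978999.12 + (211.08) = 0.81 mGal
Bouguer slab correction = 0.04193 × 2.13 × 684.0 = 61.09 mGal
Simple Bouguer anomaly = 0.81 − (61.09) = -60.28 mGal
Complete Bouguer anomaly = -60.28 + 5.48 = -54.80 mGal

-54.8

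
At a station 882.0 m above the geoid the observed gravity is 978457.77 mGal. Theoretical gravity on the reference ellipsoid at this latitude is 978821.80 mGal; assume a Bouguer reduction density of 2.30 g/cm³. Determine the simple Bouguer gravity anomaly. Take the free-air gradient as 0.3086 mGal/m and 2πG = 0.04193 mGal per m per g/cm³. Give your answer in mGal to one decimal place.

-176.9

Free-air correction = 0.3086 × 882.0 = 272.19 mGal
Free-air anomaly = 978457.77 − 978821.80 + (272.19) = -91.84 mGal
Bouguer slab correction = 0.04193 × 2.30 × 882.0 = 85.06 mGal
Simple Bouguer anomaly = -91.84 − (85.06) = -176.90 mGal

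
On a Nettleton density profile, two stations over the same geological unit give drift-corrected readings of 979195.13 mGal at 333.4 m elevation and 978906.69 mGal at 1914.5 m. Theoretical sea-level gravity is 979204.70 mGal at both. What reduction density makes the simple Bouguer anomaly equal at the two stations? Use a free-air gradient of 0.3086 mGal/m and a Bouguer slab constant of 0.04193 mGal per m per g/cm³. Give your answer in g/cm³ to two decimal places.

3.01

Δg_obs = 978906.69 − 979195.13 = -288.44 mGal over Δh = 1914.5 − 333.4 = 1581.1 m
Equal Bouguer anomalies ⇒ Δg_obs + (0.3086 − 0.04193ρ)·Δh = 0
0.3086 − 0.04193ρ = −Δg_obs/Δh = 0.18243
ρ = (0.3086 − 0.18243) / 0.04193 = 3.01 g/cm³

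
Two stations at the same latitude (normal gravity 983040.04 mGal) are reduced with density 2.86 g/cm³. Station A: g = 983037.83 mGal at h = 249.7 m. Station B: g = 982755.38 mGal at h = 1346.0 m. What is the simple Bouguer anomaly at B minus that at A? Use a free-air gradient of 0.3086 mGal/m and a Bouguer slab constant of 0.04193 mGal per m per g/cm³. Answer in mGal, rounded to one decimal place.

Δg_SB(A) = 983037.83 − 983040.04 + 0.3086×249.7 − 0.04193×2.86×249.7 = 44.90 mGal
Δg_SB(B) = 982755.38 − 983040.04 + 0.3086×1346.0 − 0.04193×2.86×1346.0 = -30.70 mGal
Difference = -30.70 − (44.90) = -75.60 mGal

-75.6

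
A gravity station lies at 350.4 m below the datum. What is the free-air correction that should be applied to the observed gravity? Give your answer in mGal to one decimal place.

-108.1

Free-air correction = 0.3086 × -350.4 = -108.1 mGal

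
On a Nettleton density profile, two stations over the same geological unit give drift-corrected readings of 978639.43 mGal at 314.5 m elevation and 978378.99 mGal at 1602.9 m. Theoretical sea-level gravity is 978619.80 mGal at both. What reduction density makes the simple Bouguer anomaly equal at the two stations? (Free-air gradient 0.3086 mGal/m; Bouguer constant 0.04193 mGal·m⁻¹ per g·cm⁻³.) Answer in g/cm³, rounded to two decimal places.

Δg_obs = 978378.99 − 978639.43 = -260.44 mGal over Δh = 1602.9 − 314.5 = 1288.4 m
Equal Bouguer anomalies ⇒ Δg_obs + (0.3086 − 0.04193ρ)·Δh = 0
0.3086 − 0.04193ρ = −Δg_obs/Δh = 0.20214
ρ = (0.3086 − 0.20214) / 0.04193 = 2.54 g/cm³

2.54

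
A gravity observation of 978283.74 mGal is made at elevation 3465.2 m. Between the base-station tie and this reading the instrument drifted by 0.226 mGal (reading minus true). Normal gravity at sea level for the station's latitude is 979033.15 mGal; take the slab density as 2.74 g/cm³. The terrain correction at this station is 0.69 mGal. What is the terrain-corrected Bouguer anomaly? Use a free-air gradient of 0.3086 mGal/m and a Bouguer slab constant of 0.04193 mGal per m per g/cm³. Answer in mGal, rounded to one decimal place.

-77.7

Drift-corrected reading = 978283.74 − (0.226) = 978283.514 mGal
Free-air correction = 0.3086 × 3465.2 = 1069.36 mGal
Free-air anomaly = 978283.514 − 979033.15 + (1069.36) = 319.724 mGal
Bouguer slab correction = 0.04193 × 2.74 × 3465.2 = 398.11 mGal
Simple Bouguer anomaly = 319.724 − (398.11) = -78.386 mGal
Complete Bouguer anomaly = -78.386 + 0.69 = -77.696 mGal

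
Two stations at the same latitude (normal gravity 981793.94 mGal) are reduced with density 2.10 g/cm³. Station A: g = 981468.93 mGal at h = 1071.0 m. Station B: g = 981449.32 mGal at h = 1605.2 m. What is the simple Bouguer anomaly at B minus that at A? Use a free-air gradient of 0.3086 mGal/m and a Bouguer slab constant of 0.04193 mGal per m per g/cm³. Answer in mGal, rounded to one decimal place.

98.2

Δg_SB(A) = 981468.93 − 981793.94 + 0.3086×1071.0 − 0.04193×2.10×1071.0 = -88.80 mGal
Δg_SB(B) = 981449.32 − 981793.94 + 0.3086×1605.2 − 0.04193×2.10×1605.2 = 9.40 mGal
Difference = 9.40 − (-88.80) = 98.20 mGal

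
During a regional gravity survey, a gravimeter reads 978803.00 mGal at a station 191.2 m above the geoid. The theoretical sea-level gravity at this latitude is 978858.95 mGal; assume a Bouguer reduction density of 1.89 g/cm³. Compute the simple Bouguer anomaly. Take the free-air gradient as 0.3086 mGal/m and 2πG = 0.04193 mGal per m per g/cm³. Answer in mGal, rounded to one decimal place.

-12.1

Free-air correction = 0.3086 × 191.2 = 59.00 mGal
Free-air anomaly = 978803.00 − 978858.95 + (59.00) = 3.05 mGal
Bouguer slab correction = 0.04193 × 1.89 × 191.2 = 15.15 mGal
Simple Bouguer anomaly = 3.05 − (15.15) = -12.10 mGal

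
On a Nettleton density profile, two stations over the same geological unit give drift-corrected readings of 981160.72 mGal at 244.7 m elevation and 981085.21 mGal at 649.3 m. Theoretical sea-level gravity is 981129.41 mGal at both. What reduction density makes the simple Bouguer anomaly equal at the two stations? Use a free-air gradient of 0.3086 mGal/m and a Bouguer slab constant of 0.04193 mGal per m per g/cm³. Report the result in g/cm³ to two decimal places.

Δg_obs = 981085.21 − 981160.72 = -75.51 mGal over Δh = 649.3 − 244.7 = 404.6 m
Equal Bouguer anomalies ⇒ Δg_obs + (0.3086 − 0.04193ρ)·Δh = 0
0.3086 − 0.04193ρ = −Δg_obs/Δh = 0.18663
ρ = (0.3086 − 0.18663) / 0.04193 = 2.91 g/cm³

2.91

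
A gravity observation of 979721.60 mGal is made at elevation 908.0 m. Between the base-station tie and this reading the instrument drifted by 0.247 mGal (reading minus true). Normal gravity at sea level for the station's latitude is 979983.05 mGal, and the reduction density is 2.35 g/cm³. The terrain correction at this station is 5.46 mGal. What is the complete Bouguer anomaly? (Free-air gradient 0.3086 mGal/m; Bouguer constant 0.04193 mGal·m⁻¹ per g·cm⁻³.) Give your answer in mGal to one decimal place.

-65.5

Drift-corrected reading = 979721.60 − (0.247) = 979721.353 mGal
Free-air correction = 0.3086 × 908.0 = 280.21 mGal
Free-air anomaly = 979721.353 − 979983.05 + (280.21) = 18.513 mGal
Bouguer slab correction = 0.04193 × 2.35 × 908.0 = 89.47 mGal
Simple Bouguer anomaly = 18.513 − (89.47) = -70.957 mGal
Complete Bouguer anomaly = -70.957 + 5.46 = -65.497 mGal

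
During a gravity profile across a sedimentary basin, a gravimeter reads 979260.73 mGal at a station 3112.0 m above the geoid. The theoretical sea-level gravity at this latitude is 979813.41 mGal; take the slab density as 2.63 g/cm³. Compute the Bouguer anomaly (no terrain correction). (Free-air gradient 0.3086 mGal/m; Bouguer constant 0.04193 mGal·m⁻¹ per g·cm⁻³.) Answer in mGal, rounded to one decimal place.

Free-air correction = 0.3086 × 3112.0 = 960.36 mGal
Free-air anomaly = 979260.73 − 979813.41 + (960.36) = 407.68 mGal
Bouguer slab correction = 0.04193 × 2.63 × 3112.0 = 343.18 mGal
Simple Bouguer anomaly = 407.68 − (343.18) = 64.50 mGal

64.5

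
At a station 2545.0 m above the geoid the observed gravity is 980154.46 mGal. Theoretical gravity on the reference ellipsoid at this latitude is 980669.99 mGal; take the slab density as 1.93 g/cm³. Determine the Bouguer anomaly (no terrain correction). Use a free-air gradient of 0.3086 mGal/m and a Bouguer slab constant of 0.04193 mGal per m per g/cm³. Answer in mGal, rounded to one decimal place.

63.9

Free-air correction = 0.3086 × 2545.0 = 785.39 mGal
Free-air anomaly = 980154.46 − 980669.99 + (785.39) = 269.86 mGal
Bouguer slab correction = 0.04193 × 1.93 × 2545.0 = 205.95 mGal
Simple Bouguer anomaly = 269.86 − (205.95) = 63.91 mGal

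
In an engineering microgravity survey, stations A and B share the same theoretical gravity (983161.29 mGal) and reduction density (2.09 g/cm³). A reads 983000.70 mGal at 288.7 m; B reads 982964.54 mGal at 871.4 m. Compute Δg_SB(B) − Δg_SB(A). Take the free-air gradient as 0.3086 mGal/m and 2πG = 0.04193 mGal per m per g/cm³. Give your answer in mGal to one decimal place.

Δg_SB(A) = 983000.70 − 983161.29 + 0.3086×288.7 − 0.04193×2.09×288.7 = -96.80 mGal
Δg_SB(B) = 982964.54 − 983161.29 + 0.3086×871.4 − 0.04193×2.09×871.4 = -4.20 mGal
Difference = -4.20 − (-96.80) = 92.60 mGal

92.6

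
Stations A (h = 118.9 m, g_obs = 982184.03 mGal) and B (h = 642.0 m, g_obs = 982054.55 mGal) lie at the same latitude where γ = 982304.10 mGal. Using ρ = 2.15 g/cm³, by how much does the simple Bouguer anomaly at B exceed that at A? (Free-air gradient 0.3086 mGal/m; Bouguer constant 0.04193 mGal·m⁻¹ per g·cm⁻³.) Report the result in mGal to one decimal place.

-15.2

Δg_SB(A) = 982184.03 − 982304.10 + 0.3086×118.9 − 0.04193×2.15×118.9 = -94.10 mGal
Δg_SB(B) = 982054.55 − 982304.10 + 0.3086×642.0 − 0.04193×2.15×642.0 = -109.30 mGal
Difference = -109.30 − (-94.10) = -15.20 mGal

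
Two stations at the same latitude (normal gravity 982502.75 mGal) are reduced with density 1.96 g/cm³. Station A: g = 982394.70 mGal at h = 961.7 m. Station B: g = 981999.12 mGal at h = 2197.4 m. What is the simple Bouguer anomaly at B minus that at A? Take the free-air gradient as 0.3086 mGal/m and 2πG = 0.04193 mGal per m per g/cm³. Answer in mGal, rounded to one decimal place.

-115.8

Δg_SB(A) = 982394.70 − 982502.75 + 0.3086×961.7 − 0.04193×1.96×961.7 = 109.70 mGal
Δg_SB(B) = 981999.12 − 982502.75 + 0.3086×2197.4 − 0.04193×1.96×2197.4 = -6.10 mGal
Difference = -6.10 − (109.70) = -115.80 mGal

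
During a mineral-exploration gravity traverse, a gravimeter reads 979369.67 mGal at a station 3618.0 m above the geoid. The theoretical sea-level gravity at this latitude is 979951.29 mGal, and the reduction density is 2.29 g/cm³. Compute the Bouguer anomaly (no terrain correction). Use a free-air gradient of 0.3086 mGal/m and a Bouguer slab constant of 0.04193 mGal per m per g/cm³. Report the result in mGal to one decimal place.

187.5

Free-air correction = 0.3086 × 3618.0 = 1116.51 mGal
Free-air anomaly = 979369.67 − 979951.29 + (1116.51) = 534.89 mGal
Bouguer slab correction = 0.04193 × 2.29 × 3618.0 = 347.40 mGal
Simple Bouguer anomaly = 534.89 − (347.40) = 187.49 mGal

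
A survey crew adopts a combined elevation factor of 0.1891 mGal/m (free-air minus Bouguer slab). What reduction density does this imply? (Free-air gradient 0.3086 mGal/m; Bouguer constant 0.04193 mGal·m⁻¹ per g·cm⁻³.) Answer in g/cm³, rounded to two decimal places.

2.85

0.1891 = 0.3086 − 0.04193 × ρ
ρ = (0.3086 − 0.1891) / 0.04193 = 2.85 g/cm³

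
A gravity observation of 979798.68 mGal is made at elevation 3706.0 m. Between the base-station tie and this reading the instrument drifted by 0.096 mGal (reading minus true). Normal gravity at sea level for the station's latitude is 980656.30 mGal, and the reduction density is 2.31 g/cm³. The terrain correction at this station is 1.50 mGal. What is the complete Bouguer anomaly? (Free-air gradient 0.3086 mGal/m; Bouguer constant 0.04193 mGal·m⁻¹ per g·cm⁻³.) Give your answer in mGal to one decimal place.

-71.5

Drift-corrected reading = 979798.68 − (0.096) = 979798.584 mGal
Free-air correction = 0.3086 × 3706.0 = 1143.67 mGal
Free-air anomaly = 979798.584 − 980656.30 + (1143.67) = 285.954 mGal
Bouguer slab correction = 0.04193 × 2.31 × 3706.0 = 358.96 mGal
Simple Bouguer anomaly = 285.954 − (358.96) = -73.006 mGal
Complete Bouguer anomaly = -73.006 + 1.50 = -71.506 mGal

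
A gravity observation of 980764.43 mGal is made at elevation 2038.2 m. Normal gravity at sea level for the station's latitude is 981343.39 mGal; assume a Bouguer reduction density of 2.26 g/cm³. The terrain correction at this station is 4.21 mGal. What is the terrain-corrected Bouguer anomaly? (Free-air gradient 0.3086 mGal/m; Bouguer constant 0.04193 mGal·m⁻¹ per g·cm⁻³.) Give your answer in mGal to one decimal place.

Free-air correction = 0.3086 × 2038.2 = 628.99 mGal
Free-air anomaly = 980764.43 − 981343.39 + (628.99) = 50.03 mGal
Bouguer slab correction = 0.04193 × 2.26 × 2038.2 = 193.14 mGal
Simple Bouguer anomaly = 50.03 − (193.14) = -143.11 mGal
Complete Bouguer anomaly = -143.11 + 4.21 = -138.90 mGal

-138.9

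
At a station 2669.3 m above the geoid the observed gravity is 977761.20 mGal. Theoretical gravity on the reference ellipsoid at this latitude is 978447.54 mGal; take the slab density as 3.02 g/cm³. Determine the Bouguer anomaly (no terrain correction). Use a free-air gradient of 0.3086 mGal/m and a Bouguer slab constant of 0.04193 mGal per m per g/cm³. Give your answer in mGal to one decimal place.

-200.6

Free-air correction = 0.3086 × 2669.3 = 823.75 mGal
Free-air anomaly = 977761.20 − 978447.54 + (823.75) = 137.41 mGal
Bouguer slab correction = 0.04193 × 3.02 × 2669.3 = 338.01 mGal
Simple Bouguer anomaly = 137.41 − (338.01) = -200.60 mGal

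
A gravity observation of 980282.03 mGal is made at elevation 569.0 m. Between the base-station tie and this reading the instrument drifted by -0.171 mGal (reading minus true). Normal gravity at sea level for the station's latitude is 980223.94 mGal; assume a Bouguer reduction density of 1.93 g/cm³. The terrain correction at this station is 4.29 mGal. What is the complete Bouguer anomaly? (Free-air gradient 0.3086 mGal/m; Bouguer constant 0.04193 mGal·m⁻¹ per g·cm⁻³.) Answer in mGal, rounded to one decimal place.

Drift-corrected reading = 980282.03 − (-0.171) = 980282.201 mGal
Free-air correction = 0.3086 × 569.0 = 175.59 mGal
Free-air anomaly = 980282.201 − 980223.94 + (175.59) = 233.851 mGal
Bouguer slab correction = 0.04193 × 1.93 × 569.0 = 46.05 mGal
Simple Bouguer anomaly = 233.851 − (46.05) = 187.801 mGal
Complete Bouguer anomaly = 187.801 + 4.29 = 192.091 mGal

192.1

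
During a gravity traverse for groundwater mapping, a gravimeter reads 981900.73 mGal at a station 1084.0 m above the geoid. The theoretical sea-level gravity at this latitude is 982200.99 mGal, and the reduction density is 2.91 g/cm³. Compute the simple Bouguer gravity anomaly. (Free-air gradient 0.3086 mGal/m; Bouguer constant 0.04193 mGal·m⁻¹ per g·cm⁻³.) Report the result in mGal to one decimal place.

Free-air correction = 0.3086 × 1084.0 = 334.52 mGal
Free-air anomaly = 981900.73 − 982200.99 + (334.52) = 34.26 mGal
Bouguer slab correction = 0.04193 × 2.91 × 1084.0 = 132.27 mGal
Simple Bouguer anomaly = 34.26 − (132.27) = -98.01 mGal

-98.0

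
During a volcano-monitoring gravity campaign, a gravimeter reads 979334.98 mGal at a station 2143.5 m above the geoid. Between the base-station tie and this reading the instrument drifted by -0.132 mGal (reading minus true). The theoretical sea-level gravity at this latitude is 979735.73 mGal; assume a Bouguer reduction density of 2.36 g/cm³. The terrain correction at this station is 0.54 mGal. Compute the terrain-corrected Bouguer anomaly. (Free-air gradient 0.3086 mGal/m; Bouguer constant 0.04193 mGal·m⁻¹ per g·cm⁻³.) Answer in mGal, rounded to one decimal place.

Drift-corrected reading = 979334.98 − (-0.132) = 979335.112 mGal
Free-air correction = 0.3086 × 2143.5 = 661.48 mGal
Free-air anomaly = 979335.112 − 979735.73 + (661.48) = 260.862 mGal
Bouguer slab correction = 0.04193 × 2.36 × 2143.5 = 212.11 mGal
Simple Bouguer anomaly = 260.862 − (212.11) = 48.752 mGal
Complete Bouguer anomaly = 48.752 + 0.54 = 49.292 mGal

49.3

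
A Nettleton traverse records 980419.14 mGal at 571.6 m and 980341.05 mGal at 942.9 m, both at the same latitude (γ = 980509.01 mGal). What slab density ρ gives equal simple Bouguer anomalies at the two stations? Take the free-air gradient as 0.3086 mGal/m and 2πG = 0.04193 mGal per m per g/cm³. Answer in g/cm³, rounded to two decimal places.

Δg_obs = 980341.05 − 980419.14 = -78.09 mGal over Δh = 942.9 − 571.6 = 371.3 m
Equal Bouguer anomalies ⇒ Δg_obs + (0.3086 − 0.04193ρ)·Δh = 0
0.3086 − 0.04193ρ = −Δg_obs/Δh = 0.21032
ρ = (0.3086 − 0.21032) / 0.04193 = 2.34 g/cm³

2.34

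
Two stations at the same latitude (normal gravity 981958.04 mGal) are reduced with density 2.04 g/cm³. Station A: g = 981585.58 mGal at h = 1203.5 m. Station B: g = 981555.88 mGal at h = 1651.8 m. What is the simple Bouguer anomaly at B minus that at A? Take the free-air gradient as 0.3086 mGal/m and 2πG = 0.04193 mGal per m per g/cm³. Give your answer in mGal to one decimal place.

Δg_SB(A) = 981585.58 − 981958.04 + 0.3086×1203.5 − 0.04193×2.04×1203.5 = -104.00 mGal
Δg_SB(B) = 981555.88 − 981958.04 + 0.3086×1651.8 − 0.04193×2.04×1651.8 = -33.70 mGal
Difference = -33.70 − (-104.00) = 70.30 mGal

70.3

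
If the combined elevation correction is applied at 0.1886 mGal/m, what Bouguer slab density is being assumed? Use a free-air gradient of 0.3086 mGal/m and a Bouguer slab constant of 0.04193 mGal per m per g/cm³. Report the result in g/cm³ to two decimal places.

0.1886 = 0.3086 − 0.04193 × ρ
ρ = (0.3086 − 0.1886) / 0.04193 = 2.86 g/cm³

2.86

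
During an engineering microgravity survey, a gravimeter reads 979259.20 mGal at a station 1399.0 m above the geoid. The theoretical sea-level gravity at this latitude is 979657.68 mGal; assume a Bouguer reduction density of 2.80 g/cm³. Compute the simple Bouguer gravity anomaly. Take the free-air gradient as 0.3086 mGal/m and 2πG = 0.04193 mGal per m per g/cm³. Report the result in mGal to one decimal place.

-131.0

Free-air correction = 0.3086 × 1399.0 = 431.73 mGal
Free-air anomaly = 979259.20 − 979657.68 + (431.73) = 33.25 mGal
Bouguer slab correction = 0.04193 × 2.80 × 1399.0 = 164.25 mGal
Simple Bouguer anomaly = 33.25 − (164.25) = -131.00 mGal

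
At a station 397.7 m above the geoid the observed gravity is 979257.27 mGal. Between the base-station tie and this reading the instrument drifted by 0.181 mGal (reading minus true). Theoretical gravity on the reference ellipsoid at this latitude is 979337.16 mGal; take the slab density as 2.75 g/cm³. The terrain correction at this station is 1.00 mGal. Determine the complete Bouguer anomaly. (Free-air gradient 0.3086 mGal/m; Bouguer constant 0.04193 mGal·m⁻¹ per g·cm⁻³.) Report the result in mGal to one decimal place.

-2.2

Drift-corrected reading = 979257.27 − (0.181) = 979257.089 mGal
Free-air correction = 0.3086 × 397.7 = 122.73 mGal
Free-air anomaly = 979257.089 − 979337.16 + (122.73) = 42.659 mGal
Bouguer slab correction = 0.04193 × 2.75 × 397.7 = 45.86 mGal
Simple Bouguer anomaly = 42.659 − (45.86) = -3.201 mGal
Complete Bouguer anomaly = -3.201 + 1.00 = -2.201 mGal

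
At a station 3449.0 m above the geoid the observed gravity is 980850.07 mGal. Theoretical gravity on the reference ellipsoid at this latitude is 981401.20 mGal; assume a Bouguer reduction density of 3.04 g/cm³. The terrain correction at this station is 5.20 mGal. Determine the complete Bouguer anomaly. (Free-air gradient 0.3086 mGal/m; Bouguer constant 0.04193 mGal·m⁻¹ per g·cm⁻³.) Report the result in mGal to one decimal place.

78.8

Free-air correction = 0.3086 × 3449.0 = 1064.36 mGal
Free-air anomaly = 980850.07 − 981401.20 + (1064.36) = 513.23 mGal
Bouguer slab correction = 0.04193 × 3.04 × 3449.0 = 439.63 mGal
Simple Bouguer anomaly = 513.23 − (439.63) = 73.60 mGal
Complete Bouguer anomaly = 73.60 + 5.20 = 78.80 mGal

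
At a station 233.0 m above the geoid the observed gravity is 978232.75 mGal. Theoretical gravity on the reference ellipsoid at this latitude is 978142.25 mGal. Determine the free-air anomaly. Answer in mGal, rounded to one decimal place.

162.4

Free-air correction = 0.3086 × 233.0 = 71.90 mGal
Free-air anomaly = 978232.75 − 978142.25 + (71.90) = 162.40 mGal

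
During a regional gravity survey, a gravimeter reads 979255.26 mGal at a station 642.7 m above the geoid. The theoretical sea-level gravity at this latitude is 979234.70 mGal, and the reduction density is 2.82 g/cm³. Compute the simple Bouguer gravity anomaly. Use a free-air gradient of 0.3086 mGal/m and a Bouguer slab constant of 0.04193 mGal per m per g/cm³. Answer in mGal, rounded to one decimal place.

Free-air correction = 0.3086 × 642.7 = 198.34 mGal
Free-air anomaly = 979255.26 − 979234.70 + (198.34) = 218.90 mGal
Bouguer slab correction = 0.04193 × 2.82 × 642.7 = 75.99 mGal
Simple Bouguer anomaly = 218.90 − (75.99) = 142.91 mGal

142.9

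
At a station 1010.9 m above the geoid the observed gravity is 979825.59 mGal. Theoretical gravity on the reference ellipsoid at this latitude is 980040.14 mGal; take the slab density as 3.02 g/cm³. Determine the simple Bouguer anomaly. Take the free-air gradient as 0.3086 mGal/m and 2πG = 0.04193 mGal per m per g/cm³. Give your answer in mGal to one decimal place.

Free-air correction = 0.3086 × 1010.9 = 311.96 mGal
Free-air anomaly = 979825.59 − 980040.14 + (311.96) = 97.41 mGal
Bouguer slab correction = 0.04193 × 3.02 × 1010.9 = 128.01 mGal
Simple Bouguer anomaly = 97.41 − (128.01) = -30.60 mGal

-30.6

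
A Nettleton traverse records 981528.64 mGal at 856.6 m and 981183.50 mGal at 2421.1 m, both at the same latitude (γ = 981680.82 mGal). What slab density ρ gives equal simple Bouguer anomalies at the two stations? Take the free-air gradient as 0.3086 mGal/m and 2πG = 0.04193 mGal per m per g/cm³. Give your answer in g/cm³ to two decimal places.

Δg_obs = 981183.50 − 981528.64 = -345.14 mGal over Δh = 2421.1 − 856.6 = 1564.5 m
Equal Bouguer anomalies ⇒ Δg_obs + (0.3086 − 0.04193ρ)·Δh = 0
0.3086 − 0.04193ρ = −Δg_obs/Δh = 0.22061
ρ = (0.3086 − 0.22061) / 0.04193 = 2.10 g/cm³

2.10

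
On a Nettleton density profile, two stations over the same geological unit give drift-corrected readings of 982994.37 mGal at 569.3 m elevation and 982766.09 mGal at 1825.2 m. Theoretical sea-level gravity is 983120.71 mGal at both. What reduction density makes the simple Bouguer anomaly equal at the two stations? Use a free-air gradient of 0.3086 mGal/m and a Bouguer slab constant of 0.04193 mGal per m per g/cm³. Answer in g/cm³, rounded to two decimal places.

Δg_obs = 982766.09 − 982994.37 = -228.28 mGal over Δh = 1825.2 − 569.3 = 1255.9 m
Equal Bouguer anomalies ⇒ Δg_obs + (0.3086 − 0.04193ρ)·Δh = 0
0.3086 − 0.04193ρ = −Δg_obs/Δh = 0.18177
ρ = (0.3086 − 0.18177) / 0.04193 = 3.02 g/cm³

3.02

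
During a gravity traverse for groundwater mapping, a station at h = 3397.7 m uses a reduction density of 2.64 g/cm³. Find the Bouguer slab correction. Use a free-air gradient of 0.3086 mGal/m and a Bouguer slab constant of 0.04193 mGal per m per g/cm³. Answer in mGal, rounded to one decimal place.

376.1

Bouguer slab correction = 0.04193 × 2.64 × 3397.7 = 376.1 mGal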